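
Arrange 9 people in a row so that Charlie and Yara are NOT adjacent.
Total - adjacent = 9! - (9-1)!×2 = 362880 - 80640 = 282240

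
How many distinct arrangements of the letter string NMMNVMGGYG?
10! / (2! × 1! × 1! × 3! × 3!) = 50400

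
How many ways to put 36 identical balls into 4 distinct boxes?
C(36+4-1, 4-1) = C(39, 3) = 9139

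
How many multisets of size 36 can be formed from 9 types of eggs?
C(36+9-1, 9-1) = C(44, 8) = 177232627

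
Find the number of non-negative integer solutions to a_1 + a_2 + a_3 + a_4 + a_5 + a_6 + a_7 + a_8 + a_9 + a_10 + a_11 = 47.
C(47+11-1, 11-1) = C(57, 10) = 43183019880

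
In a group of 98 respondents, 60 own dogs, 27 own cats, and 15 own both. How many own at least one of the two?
|A∪B| = |A| + |B| - |A∩B| = 60 + 27 - 15 = 72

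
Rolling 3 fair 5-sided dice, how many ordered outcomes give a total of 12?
Coefficient of x^12 in (x + x² + ... + x^5)^3. By inclusion-exclusion on dice exceeding 5: Σ_j (-1)^j C(3,j)·C(12-1-5j, 2) = C(3,0)·C(11,2) - C(3,1)·C(6,2) = 1·55 - 3·15 = 10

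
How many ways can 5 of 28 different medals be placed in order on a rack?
P(28,5) = 28!/(28-5)! = 11793600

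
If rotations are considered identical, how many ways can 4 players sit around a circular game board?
Circular: fix one position, arrange the rest. (4-1)! = 6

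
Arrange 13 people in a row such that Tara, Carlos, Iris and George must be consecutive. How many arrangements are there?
Treat the 4 as one block: (13-4+1)! × 4! = 3628800 × 24 = 87091200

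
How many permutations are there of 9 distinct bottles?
9! = 362880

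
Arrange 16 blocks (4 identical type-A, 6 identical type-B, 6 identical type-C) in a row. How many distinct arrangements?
16! / (4! × 6! × 6!) = 1681680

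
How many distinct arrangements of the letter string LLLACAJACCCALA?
14! / (1! × 4! × 5! × 4!) = 1261260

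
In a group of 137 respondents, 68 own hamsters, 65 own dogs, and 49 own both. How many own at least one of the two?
|A∪B| = |A| + |B| - |A∩B| = 68 + 65 - 49 = 84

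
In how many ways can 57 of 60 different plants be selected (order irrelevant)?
C(60,57) = 60!/(57!×3!) = 34220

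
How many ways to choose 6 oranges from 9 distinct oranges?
C(9,6) = 9!/(6!×3!) = 84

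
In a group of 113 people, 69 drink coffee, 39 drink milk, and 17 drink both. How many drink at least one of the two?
|A∪B| = |A| + |B| - |A∩B| = 69 + 39 - 17 = 91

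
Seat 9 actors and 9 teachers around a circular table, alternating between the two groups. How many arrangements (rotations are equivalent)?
Fix one of the actors: (9-1)! ways for the remaining actors, × 9! ways for the teachers = 40320 × 362880 = 14631321600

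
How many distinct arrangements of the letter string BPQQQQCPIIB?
11! / (2! × 2! × 1! × 2! × 4!) = 207900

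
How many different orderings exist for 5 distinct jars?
5! = 120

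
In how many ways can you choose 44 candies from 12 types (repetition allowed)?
C(44+12-1, 12-1) = C(55, 11) = 119653565850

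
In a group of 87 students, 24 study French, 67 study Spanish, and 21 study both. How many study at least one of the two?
|A∪B| = |A| + |B| - |A∩B| = 24 + 67 - 21 = 70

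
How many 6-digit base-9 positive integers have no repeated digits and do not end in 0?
Last digit: 8 nonzero choices. First digit: 7 (nonzero, ≠last). Middle 4: P(7,4) = 840. Total = 47040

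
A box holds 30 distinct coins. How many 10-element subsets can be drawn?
C(30,10) = 30!/(10!×20!) = 30045015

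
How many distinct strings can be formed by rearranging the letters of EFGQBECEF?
9! / (1! × 3! × 1! × 1! × 2! × 1!) = 30240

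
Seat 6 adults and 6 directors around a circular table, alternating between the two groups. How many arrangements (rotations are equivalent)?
Fix one of the adults: (6-1)! ways for the remaining adults, × 6! ways for the directors = 120 × 720 = 86400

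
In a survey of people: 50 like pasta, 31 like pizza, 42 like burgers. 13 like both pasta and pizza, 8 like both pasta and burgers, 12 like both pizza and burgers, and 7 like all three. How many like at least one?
|A∪B∪C| = 50+31+42-13-8-12+7 = 97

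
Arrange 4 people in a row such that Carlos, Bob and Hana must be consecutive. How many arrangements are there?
Treat the 3 as one block: (4-3+1)! × 3! = 2 × 6 = 12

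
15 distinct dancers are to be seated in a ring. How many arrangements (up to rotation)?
Circular: fix one position, arrange the rest. (15-1)! = 87178291200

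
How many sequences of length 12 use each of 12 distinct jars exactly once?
12! = 479001600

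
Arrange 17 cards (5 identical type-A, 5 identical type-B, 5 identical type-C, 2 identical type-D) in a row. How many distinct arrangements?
17! / (5! × 5! × 5! × 2!) = 102918816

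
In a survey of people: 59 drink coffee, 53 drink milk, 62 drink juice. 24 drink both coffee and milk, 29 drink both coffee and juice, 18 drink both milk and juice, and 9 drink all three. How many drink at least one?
|A∪B∪C| = 59+53+62-24-29-18+9 = 112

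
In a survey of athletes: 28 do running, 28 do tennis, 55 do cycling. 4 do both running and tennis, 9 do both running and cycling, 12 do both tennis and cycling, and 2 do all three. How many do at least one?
|A∪B∪C| = 28+28+55-4-9-12+2 = 88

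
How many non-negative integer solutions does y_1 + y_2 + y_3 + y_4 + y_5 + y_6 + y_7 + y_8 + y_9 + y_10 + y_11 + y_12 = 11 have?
C(11+12-1, 12-1) = C(22, 11) = 705432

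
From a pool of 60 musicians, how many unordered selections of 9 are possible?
C(60,9) = 60!/(9!×51!) = 14783142660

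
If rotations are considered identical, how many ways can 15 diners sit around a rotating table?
Circular: fix one position, arrange the rest. (15-1)! = 87178291200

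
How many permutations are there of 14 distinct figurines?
14! = 87178291200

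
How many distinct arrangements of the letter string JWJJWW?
6! / (3! × 3!) = 20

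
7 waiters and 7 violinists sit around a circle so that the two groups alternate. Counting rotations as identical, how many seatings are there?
Fix one of the waiters: (7-1)! ways for the remaining waiters, × 7! ways for the violinists = 720 × 5040 = 3628800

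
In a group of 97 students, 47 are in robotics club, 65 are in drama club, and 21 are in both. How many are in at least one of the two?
|A∪B| = |A| + |B| - |A∩B| = 47 + 65 - 21 = 91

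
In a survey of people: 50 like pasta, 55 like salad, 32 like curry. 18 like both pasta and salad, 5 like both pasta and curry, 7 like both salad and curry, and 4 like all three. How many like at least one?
|A∪B∪C| = 50+55+32-18-5-7+4 = 111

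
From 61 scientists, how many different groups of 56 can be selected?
C(61,56) = 61!/(56!×5!) = 5949147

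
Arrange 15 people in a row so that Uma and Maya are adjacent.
Treat as block: (15-1)! × 2! = 87178291200 × 2 = 174356582400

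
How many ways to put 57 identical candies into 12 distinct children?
C(57+12-1, 12-1) = C(68, 11) = 1533058025824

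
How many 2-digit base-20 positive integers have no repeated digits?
First digit: 19 choices (nonzero). Then descending: 19 × 19 = 361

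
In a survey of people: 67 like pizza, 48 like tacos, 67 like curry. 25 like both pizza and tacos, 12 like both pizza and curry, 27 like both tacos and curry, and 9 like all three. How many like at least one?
|A∪B∪C| = 67+48+67-25-12-27+9 = 127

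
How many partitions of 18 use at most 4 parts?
By conjugation, equals partitions of 18 into parts ≤ 4. Let r_j(i) = number of partitions of i into parts ≤ j, for i = 0..18. r_1(i) = 1 for all i; r_j(i) = r_{j-1}(i) + r_j(i-j). Rows j = 2..4: ≤2: 1 1 2 2 3 3 4 4 5 5 6 6 7 7 8 8 9 9 10; ≤3: 1 1 2 3 4 5 7 8 10 12 14 16 19 21 24 27 30 33 37; ≤4: 1 1 2 3 5 6 9 11 15 18 23 27 34 39 47 54 64 72 84. r_4(18) = 84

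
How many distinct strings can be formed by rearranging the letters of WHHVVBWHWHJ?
11! / (1! × 3! × 1! × 2! × 4!) = 138600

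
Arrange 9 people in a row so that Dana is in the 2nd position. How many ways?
Fix one position: (9-1)! = 40320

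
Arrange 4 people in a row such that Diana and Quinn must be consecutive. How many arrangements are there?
Treat the 2 as one block: (4-2+1)! × 2! = 6 × 2 = 12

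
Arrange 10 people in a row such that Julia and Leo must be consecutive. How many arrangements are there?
Treat the 2 as one block: (10-2+1)! × 2! = 362880 × 2 = 725760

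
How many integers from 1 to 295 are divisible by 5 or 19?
⌊295/5⌋ + ⌊295/19⌋ - ⌊295/95⌋ = 59 + 15 - 3 = 71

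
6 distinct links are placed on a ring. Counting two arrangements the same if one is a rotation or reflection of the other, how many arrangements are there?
(6-1)!/2 = 120/2 = 60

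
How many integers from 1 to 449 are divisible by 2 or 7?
⌊449/2⌋ + ⌊449/7⌋ - ⌊449/14⌋ = 224 + 64 - 32 = 256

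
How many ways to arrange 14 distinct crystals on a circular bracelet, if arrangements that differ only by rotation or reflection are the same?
(14-1)!/2 = 6227020800/2 = 3113510400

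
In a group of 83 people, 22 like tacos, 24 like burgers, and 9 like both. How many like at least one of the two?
|A∪B| = |A| + |B| - |A∩B| = 22 + 24 - 9 = 37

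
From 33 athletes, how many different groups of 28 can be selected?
C(33,28) = 33!/(28!×5!) = 237336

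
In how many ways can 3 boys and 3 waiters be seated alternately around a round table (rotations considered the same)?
Fix one of the boys: (3-1)! ways for the remaining boys, × 3! ways for the waiters = 2 × 6 = 12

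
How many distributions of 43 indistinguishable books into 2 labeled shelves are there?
C(43+2-1, 2-1) = C(44, 1) = 44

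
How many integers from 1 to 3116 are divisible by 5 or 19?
⌊3116/5⌋ + ⌊3116/19⌋ - ⌊3116/95⌋ = 623 + 164 - 32 = 755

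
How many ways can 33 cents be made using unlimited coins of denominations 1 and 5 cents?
Coefficient of x^33 in 1/(1-x^1) · 1/(1-x^5). Use j coins of 5 for j = 0..⌊33/5⌋ = 6, the rest in 1s: 6 + 1 = 7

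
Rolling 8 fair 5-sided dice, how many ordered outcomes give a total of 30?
Coefficient of x^30 in (x + x² + ... + x^5)^8. By inclusion-exclusion on dice exceeding 5: Σ_j (-1)^j C(8,j)·C(30-1-5j, 7) = C(8,0)·C(29,7) - C(8,1)·C(24,7) + C(8,2)·C(19,7) - C(8,3)·C(14,7) + C(8,4)·C(9,7) = 1·1560780 - 8·346104 + 28·50388 - 56·3432 + 70·36 = 13140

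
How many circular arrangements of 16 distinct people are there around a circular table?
Circular: fix one position, arrange the rest. (16-1)! = 1307674368000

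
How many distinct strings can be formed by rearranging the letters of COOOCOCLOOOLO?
13! / (8! × 2! × 3!) = 12870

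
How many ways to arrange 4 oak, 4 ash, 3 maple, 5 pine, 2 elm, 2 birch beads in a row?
20! / (4! × 4! × 3! × 5! × 2! × 2!) = 1466593128000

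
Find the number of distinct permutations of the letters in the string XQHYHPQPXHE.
11! / (1! × 2! × 1! × 3! × 2! × 2!) = 831600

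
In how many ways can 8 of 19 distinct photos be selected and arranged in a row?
P(19,8) = 19!/(19-8)! = 3047466240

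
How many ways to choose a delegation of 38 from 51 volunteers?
C(51,38) = 51!/(38!×13!) = 476260169700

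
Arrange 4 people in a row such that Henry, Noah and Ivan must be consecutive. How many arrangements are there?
Treat the 3 as one block: (4-3+1)! × 3! = 2 × 6 = 12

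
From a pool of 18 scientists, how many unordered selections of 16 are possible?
C(18,16) = 18!/(16!×2!) = 153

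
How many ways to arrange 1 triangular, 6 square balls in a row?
7! / (1! × 6!) = 7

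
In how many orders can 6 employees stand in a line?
6! = 720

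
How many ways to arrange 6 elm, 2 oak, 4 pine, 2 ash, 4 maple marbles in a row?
18! / (6! × 2! × 4! × 2! × 4!) = 3859455600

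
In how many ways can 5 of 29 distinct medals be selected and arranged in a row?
P(29,5) = 29!/(29-5)! = 14250600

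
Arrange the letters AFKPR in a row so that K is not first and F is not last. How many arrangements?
By inclusion-exclusion: 5! - 2×(5-1)! + (5-2)! = 120 - 48 + 6 = 78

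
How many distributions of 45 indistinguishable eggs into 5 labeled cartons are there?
C(45+5-1, 5-1) = C(49, 4) = 211876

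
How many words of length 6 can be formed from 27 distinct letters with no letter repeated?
P(27,6) = 27!/(27-6)! = 213127200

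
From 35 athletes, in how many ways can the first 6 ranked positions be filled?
P(35,6) = 35!/(35-6)! = 1168675200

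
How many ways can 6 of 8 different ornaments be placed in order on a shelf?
P(8,6) = 8!/(8-6)! = 20160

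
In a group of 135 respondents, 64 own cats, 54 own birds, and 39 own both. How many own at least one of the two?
|A∪B| = |A| + |B| - |A∩B| = 64 + 54 - 39 = 79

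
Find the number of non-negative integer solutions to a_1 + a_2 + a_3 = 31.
C(31+3-1, 3-1) = C(33, 2) = 528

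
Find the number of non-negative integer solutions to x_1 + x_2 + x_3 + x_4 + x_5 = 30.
C(30+5-1, 5-1) = C(34, 4) = 46376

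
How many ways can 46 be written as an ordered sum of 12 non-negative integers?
C(46+12-1, 12-1) = C(57, 11) = 184509266760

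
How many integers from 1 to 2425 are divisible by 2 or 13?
⌊2425/2⌋ + ⌊2425/13⌋ - ⌊2425/26⌋ = 1212 + 186 - 93 = 1305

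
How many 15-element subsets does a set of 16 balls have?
C(16,15) = 16!/(15!×1!) = 16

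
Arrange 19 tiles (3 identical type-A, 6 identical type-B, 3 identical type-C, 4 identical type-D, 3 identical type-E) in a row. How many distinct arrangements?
19! / (3! × 6! × 3! × 4! × 3!) = 32590958400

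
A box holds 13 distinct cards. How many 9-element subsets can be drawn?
C(13,9) = 13!/(9!×4!) = 715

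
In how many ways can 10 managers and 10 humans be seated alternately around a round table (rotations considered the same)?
Fix one of the managers: (10-1)! ways for the remaining managers, × 10! ways for the humans = 362880 × 3628800 = 1316818944000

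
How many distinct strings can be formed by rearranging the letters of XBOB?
4! / (2! × 1! × 1!) = 12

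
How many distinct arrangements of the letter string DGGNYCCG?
8! / (1! × 1! × 2! × 3! × 1!) = 3360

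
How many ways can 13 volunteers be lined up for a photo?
13! = 6227020800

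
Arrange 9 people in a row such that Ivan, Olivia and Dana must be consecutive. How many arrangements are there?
Treat the 3 as one block: (9-3+1)! × 3! = 5040 × 6 = 30240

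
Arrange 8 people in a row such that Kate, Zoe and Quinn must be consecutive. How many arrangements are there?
Treat the 3 as one block: (8-3+1)! × 3! = 720 × 6 = 4320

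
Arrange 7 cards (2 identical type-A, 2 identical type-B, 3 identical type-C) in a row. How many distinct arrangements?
7! / (2! × 2! × 3!) = 210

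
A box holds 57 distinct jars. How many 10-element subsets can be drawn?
C(57,10) = 57!/(10!×47!) = 43183019880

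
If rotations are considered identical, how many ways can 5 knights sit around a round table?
Circular: fix one position, arrange the rest. (5-1)! = 24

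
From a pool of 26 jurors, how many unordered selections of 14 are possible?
C(26,14) = 26!/(14!×12!) = 9657700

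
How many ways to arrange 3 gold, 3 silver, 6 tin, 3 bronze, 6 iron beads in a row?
21! / (3! × 3! × 6! × 3! × 6!) = 456273417600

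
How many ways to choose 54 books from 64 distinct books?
C(64,54) = 64!/(54!×10!) = 151473214816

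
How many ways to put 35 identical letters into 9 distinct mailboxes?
C(35+9-1, 9-1) = C(43, 8) = 145008513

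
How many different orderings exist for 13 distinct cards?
13! = 6227020800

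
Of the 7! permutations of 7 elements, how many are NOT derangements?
Complement of the derangements. !7 = Σ_{j=0}^{7} (-1)^j·7!/j! = 5040 - 5040 + 2520 - 840 + 210 - 42 + 7 - 1 = 1854. 7! - !7 = 5040 - 1854 = 3186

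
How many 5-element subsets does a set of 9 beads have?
C(9,5) = 9!/(5!×4!) = 126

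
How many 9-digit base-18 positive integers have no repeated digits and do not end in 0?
Last digit: 17 nonzero choices. First digit: 16 (nonzero, ≠last). Middle 7: P(16,7) = 57657600. Total = 15682867200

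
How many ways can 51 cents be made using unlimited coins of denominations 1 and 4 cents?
Coefficient of x^51 in 1/(1-x^1) · 1/(1-x^4). Use j coins of 4 for j = 0..⌊51/4⌋ = 12, the rest in 1s: 12 + 1 = 13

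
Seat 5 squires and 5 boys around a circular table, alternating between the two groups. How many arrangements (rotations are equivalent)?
Fix one of the squires: (5-1)! ways for the remaining squires, × 5! ways for the boys = 24 × 120 = 2880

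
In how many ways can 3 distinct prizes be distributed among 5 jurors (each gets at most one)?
P(5,3) = 5!/(5-3)! = 60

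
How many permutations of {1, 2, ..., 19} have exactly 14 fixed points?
Choose the 14 fixed points C(19,14) = 11628, derange the rest: !5 = Σ_{j=0}^{5} (-1)^j·5!/j! = 120 - 120 + 60 - 20 + 5 - 1 = 44. Product = 11628 × 44 = 511632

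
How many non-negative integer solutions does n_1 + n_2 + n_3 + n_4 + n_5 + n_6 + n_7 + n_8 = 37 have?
C(37+8-1, 8-1) = C(44, 7) = 38320568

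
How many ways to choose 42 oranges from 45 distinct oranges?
C(45,42) = 45!/(42!×3!) = 14190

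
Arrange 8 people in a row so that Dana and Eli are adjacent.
Treat as block: (8-1)! × 2! = 5040 × 2 = 10080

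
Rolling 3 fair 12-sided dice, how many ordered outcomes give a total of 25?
Coefficient of x^25 in (x + x² + ... + x^12)^3. By inclusion-exclusion on dice exceeding 12: Σ_j (-1)^j C(3,j)·C(25-1-12j, 2) = C(3,0)·C(24,2) - C(3,1)·C(12,2) = 1·276 - 3·66 = 78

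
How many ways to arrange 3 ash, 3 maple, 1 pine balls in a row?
7! / (3! × 3! × 1!) = 140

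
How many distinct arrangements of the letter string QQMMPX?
6! / (1! × 1! × 2! × 2!) = 180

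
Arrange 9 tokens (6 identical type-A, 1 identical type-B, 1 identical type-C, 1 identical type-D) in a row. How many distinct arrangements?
9! / (6! × 1! × 1! × 1!) = 504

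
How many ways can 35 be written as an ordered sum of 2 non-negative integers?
C(35+2-1, 2-1) = C(36, 1) = 36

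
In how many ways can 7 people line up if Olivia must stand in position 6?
Fix one position: (7-1)! = 720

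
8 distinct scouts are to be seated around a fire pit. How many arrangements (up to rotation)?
Circular: fix one position, arrange the rest. (8-1)! = 5040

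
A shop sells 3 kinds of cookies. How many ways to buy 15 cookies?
C(15+3-1, 3-1) = C(17, 2) = 136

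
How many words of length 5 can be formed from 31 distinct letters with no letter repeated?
P(31,5) = 31!/(31-5)! = 20389320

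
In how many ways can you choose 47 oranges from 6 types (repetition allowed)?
C(47+6-1, 6-1) = C(52, 5) = 2598960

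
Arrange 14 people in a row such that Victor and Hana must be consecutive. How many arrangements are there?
Treat the 2 as one block: (14-2+1)! × 2! = 6227020800 × 2 = 12454041600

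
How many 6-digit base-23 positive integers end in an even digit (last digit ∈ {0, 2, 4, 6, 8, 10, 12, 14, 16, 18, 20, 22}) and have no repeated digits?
Last∈{0,2,4,6,8,10,12,14,16,18,20,22}. Last=0: 3160080. Last nonzero: 11×21×P(21,4) = 33180840. Total = 36340920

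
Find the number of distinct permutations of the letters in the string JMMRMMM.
7! / (5! × 1! × 1!) = 42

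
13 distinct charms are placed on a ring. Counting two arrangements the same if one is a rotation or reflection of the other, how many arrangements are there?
(13-1)!/2 = 479001600/2 = 239500800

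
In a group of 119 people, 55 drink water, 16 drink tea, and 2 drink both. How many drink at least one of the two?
|A∪B| = |A| + |B| - |A∩B| = 55 + 16 - 2 = 69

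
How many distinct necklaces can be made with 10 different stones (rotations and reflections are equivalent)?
(10-1)!/2 = 362880/2 = 181440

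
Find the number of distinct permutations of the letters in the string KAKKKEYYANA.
11! / (1! × 1! × 2! × 4! × 3!) = 138600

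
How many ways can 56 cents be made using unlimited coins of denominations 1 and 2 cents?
Coefficient of x^56 in 1/(1-x^1) · 1/(1-x^2). Use j coins of 2 for j = 0..⌊56/2⌋ = 28, the rest in 1s: 28 + 1 = 29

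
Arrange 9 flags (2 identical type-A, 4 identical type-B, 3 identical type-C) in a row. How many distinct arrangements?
9! / (2! × 4! × 3!) = 1260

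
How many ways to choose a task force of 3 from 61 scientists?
C(61,3) = 61!/(3!×58!) = 35990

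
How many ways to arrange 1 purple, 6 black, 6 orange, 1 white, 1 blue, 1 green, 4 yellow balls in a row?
20! / (1! × 6! × 6! × 1! × 1! × 1! × 4!) = 195545750400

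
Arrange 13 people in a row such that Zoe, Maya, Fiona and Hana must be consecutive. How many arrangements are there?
Treat the 4 as one block: (13-4+1)! × 4! = 3628800 × 24 = 87091200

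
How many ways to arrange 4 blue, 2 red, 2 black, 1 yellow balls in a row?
9! / (4! × 2! × 2! × 1!) = 3780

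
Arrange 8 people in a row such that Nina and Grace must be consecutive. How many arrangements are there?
Treat the 2 as one block: (8-2+1)! × 2! = 5040 × 2 = 10080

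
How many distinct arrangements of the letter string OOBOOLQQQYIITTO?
15! / (5! × 2! × 1! × 1! × 3! × 1! × 2!) = 454053600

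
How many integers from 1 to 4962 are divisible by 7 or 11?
⌊4962/7⌋ + ⌊4962/11⌋ - ⌊4962/77⌋ = 708 + 451 - 64 = 1095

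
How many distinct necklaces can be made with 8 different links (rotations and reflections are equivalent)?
(8-1)!/2 = 5040/2 = 2520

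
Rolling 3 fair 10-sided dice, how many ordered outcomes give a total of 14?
Coefficient of x^14 in (x + x² + ... + x^10)^3. By inclusion-exclusion on dice exceeding 10: Σ_j (-1)^j C(3,j)·C(14-1-10j, 2) = C(3,0)·C(13,2) - C(3,1)·C(3,2) = 1·78 - 3·3 = 69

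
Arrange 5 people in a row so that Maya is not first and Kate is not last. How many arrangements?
By inclusion-exclusion: 5! - 2×(5-1)! + (5-2)! = 120 - 48 + 6 = 78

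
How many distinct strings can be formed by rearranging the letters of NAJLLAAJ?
8! / (3! × 1! × 2! × 2!) = 1680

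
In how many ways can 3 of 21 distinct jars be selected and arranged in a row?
P(21,3) = 21!/(21-3)! = 7980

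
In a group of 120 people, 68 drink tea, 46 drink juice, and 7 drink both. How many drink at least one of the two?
|A∪B| = |A| + |B| - |A∩B| = 68 + 46 - 7 = 107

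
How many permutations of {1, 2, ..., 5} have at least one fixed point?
Complement of the derangements. !5 = Σ_{j=0}^{5} (-1)^j·5!/j! = 120 - 120 + 60 - 20 + 5 - 1 = 44. 5! - !5 = 120 - 44 = 76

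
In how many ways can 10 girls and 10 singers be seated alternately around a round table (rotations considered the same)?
Fix one of the girls: (10-1)! ways for the remaining girls, × 10! ways for the singers = 362880 × 3628800 = 1316818944000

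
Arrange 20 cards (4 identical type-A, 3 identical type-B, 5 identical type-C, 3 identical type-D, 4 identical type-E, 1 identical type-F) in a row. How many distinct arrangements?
20! / (4! × 3! × 5! × 3! × 4! × 1!) = 977728752000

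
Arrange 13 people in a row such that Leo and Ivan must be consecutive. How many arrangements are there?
Treat the 2 as one block: (13-2+1)! × 2! = 479001600 × 2 = 958003200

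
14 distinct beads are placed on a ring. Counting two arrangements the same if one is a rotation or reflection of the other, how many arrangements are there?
(14-1)!/2 = 6227020800/2 = 3113510400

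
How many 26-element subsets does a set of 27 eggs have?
C(27,26) = 27!/(26!×1!) = 27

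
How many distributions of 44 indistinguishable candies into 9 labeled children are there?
C(44+9-1, 9-1) = C(52, 8) = 752538150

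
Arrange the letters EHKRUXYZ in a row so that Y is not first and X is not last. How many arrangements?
By inclusion-exclusion: 8! - 2×(8-1)! + (8-2)! = 40320 - 10080 + 720 = 30960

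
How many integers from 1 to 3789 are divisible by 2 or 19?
⌊3789/2⌋ + ⌊3789/19⌋ - ⌊3789/38⌋ = 1894 + 199 - 99 = 1994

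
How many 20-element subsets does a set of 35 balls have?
C(35,20) = 35!/(20!×15!) = 3247943160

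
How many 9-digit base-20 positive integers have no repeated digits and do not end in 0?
Last digit: 19 nonzero choices. First digit: 18 (nonzero, ≠last). Middle 7: P(18,7) = 160392960. Total = 54854392320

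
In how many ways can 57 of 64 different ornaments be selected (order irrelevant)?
C(64,57) = 64!/(57!×7!) = 621216192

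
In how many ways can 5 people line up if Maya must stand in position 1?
Fix one position: (5-1)! = 24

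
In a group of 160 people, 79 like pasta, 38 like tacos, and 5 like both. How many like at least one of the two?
|A∪B| = |A| + |B| - |A∩B| = 79 + 38 - 5 = 112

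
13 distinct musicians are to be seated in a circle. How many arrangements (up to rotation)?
Circular: fix one position, arrange the rest. (13-1)! = 479001600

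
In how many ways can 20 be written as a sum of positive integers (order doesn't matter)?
Pentagonal recurrence p(n) = p(n-1) + p(n-2) - p(n-5) - p(n-7) + p(n-12) + p(n-15) - ... gives p(0..19) = 1, 1, 2, 3, 5, 7, 11, 15, 22, 30, 42, 56, 77, 101, 135, 176, 231, 297, 385, 490. p(20) = p(19) + p(18) - p(15) - p(13) + p(8) + p(5) = 490 + 385 - 176 - 101 + 22 + 7 = 627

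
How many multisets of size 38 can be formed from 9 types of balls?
C(38+9-1, 9-1) = C(46, 8) = 260932815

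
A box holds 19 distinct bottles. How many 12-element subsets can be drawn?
C(19,12) = 19!/(12!×7!) = 50388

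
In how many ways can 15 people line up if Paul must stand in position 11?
Fix one position: (15-1)! = 87178291200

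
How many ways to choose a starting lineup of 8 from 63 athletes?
C(63,8) = 63!/(8!×55!) = 3872894697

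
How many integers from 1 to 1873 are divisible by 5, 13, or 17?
⌊1873/5⌋+⌊1873/13⌋+⌊1873/17⌋ - ⌊1873/65⌋-⌊1873/85⌋-⌊1873/221⌋ + ⌊1873/1105⌋ = 374+144+110 - 28-22-8 + 1 = 571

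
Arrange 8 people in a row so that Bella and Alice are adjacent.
Treat as block: (8-1)! × 2! = 5040 × 2 = 10080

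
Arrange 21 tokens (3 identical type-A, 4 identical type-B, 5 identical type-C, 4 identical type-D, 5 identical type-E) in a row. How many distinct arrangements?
21! / (3! × 4! × 5! × 4! × 5!) = 1026615189600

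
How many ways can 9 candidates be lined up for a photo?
9! = 362880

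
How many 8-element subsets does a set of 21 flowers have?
C(21,8) = 21!/(8!×13!) = 203490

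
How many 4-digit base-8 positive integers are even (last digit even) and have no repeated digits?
Last∈{0,2,4,6}. Last=0: 210. Last nonzero: 3×6×P(6,2) = 540. Total = 750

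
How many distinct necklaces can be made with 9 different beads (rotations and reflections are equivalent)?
(9-1)!/2 = 40320/2 = 20160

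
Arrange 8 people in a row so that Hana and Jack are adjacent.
Treat as block: (8-1)! × 2! = 5040 × 2 = 10080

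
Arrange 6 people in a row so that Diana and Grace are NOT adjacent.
Total - adjacent = 6! - (6-1)!×2 = 720 - 240 = 480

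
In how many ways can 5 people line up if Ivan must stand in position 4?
Fix one position: (5-1)! = 24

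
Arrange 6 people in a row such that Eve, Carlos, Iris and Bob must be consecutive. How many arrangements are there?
Treat the 4 as one block: (6-4+1)! × 4! = 6 × 24 = 144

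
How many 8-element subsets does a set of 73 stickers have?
C(73,8) = 73!/(8!×65!) = 13442126049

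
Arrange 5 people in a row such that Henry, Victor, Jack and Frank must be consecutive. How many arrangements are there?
Treat the 4 as one block: (5-4+1)! × 4! = 2 × 24 = 48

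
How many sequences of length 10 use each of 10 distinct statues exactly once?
10! = 3628800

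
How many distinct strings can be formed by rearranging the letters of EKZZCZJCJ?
9! / (3! × 1! × 2! × 2! × 1!) = 15120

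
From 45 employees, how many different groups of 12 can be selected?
C(45,12) = 45!/(12!×33!) = 28760021745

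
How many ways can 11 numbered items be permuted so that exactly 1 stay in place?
Choose the 1 fixed point C(11,1) = 11, derange the rest: !10 = Σ_{j=0}^{10} (-1)^j·10!/j! = 3628800 - 3628800 + 1814400 - 604800 + 151200 - 30240 + 5040 - 720 + 90 - 10 + 1 = 1334961. Product = 11 × 1334961 = 14684571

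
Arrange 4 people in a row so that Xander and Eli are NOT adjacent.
Total - adjacent = 4! - (4-1)!×2 = 24 - 12 = 12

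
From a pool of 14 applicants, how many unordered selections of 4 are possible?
C(14,4) = 14!/(4!×10!) = 1001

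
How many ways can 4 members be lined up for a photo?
4! = 24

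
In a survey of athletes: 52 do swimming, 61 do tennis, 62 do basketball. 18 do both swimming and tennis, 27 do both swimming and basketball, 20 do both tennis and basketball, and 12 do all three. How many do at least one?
|A∪B∪C| = 52+61+62-18-27-20+12 = 122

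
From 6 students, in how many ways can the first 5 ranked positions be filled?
P(6,5) = 6!/(6-5)! = 720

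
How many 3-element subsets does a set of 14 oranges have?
C(14,3) = 14!/(3!×11!) = 364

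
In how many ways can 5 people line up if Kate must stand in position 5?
Fix one position: (5-1)! = 24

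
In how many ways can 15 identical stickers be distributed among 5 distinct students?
C(15+5-1, 5-1) = C(19, 4) = 3876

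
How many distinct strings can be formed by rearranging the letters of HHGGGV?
6! / (2! × 1! × 3!) = 60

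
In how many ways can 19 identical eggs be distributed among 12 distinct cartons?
C(19+12-1, 12-1) = C(30, 11) = 54627300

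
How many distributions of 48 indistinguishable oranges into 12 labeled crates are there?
C(48+12-1, 12-1) = C(59, 11) = 279871768995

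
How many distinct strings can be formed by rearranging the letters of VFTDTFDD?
8! / (3! × 1! × 2! × 2!) = 1680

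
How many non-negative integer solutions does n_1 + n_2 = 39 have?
C(39+2-1, 2-1) = C(40, 1) = 40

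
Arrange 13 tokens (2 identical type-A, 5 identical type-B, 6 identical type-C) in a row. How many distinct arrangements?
13! / (2! × 5! × 6!) = 36036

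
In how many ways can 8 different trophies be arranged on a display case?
8! = 40320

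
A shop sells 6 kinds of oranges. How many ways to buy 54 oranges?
C(54+6-1, 6-1) = C(59, 5) = 5006386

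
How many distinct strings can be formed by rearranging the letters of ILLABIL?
7! / (3! × 2! × 1! × 1!) = 420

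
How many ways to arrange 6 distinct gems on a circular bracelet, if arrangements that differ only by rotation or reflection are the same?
(6-1)!/2 = 120/2 = 60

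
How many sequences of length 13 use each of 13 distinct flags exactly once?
13! = 6227020800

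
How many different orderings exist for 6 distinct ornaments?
6! = 720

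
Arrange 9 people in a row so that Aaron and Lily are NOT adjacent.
Total - adjacent = 9! - (9-1)!×2 = 362880 - 80640 = 282240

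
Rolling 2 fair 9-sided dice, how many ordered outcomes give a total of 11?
Coefficient of x^11 in (x + x² + ... + x^9)^2. By inclusion-exclusion on dice exceeding 9: Σ_j (-1)^j C(2,j)·C(11-1-9j, 1) = C(2,0)·C(10,1) - C(2,1)·C(1,1) = 1·10 - 2·1 = 8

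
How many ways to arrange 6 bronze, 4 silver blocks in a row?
10! / (6! × 4!) = 210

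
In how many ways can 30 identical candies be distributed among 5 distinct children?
C(30+5-1, 5-1) = C(34, 4) = 46376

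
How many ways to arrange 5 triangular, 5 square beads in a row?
10! / (5! × 5!) = 252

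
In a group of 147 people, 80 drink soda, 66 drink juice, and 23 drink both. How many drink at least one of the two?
|A∪B| = |A| + |B| - |A∩B| = 80 + 66 - 23 = 123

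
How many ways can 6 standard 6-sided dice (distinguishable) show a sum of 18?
Coefficient of x^18 in (x + x² + ... + x^6)^6. By inclusion-exclusion on dice exceeding 6: Σ_j (-1)^j C(6,j)·C(18-1-6j, 5) = C(6,0)·C(17,5) - C(6,1)·C(11,5) + C(6,2)·C(5,5) = 1·6188 - 6·462 + 15·1 = 3431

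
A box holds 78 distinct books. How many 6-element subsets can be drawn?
C(78,6) = 78!/(6!×72!) = 256851595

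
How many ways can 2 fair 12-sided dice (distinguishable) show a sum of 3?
Coefficient of x^3 in (x + x² + ... + x^12)^2. By inclusion-exclusion on dice exceeding 12: Σ_j (-1)^j C(2,j)·C(3-1-12j, 1) = C(2,0)·C(2,1) = 1·2 = 2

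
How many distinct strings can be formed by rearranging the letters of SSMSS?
5! / (1! × 4!) = 5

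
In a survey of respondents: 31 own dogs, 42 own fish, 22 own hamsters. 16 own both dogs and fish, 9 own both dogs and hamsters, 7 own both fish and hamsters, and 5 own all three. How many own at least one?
|A∪B∪C| = 31+42+22-16-9-7+5 = 68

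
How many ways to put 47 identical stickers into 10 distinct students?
C(47+10-1, 10-1) = C(56, 9) = 7575968400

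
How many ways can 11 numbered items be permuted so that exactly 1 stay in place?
Choose the 1 fixed point C(11,1) = 11, derange the rest: !10 = Σ_{j=0}^{10} (-1)^j·10!/j! = 3628800 - 3628800 + 1814400 - 604800 + 151200 - 30240 + 5040 - 720 + 90 - 10 + 1 = 1334961. Product = 11 × 1334961 = 14684571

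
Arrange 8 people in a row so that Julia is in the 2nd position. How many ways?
Fix one position: (8-1)! = 5040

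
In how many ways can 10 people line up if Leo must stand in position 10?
Fix one position: (10-1)! = 362880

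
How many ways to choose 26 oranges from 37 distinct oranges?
C(37,26) = 37!/(26!×11!) = 854992152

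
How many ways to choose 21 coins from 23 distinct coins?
C(23,21) = 23!/(21!×2!) = 253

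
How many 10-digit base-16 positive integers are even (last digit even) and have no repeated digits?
Last∈{0,2,4,6,8,10,12,14}. Last=0: 1816214400. Last nonzero: 7×14×P(14,8) = 11865934080. Total = 13682148480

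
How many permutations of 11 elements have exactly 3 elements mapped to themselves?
Choose the 3 fixed points C(11,3) = 165, derange the rest: !8 = Σ_{j=0}^{8} (-1)^j·8!/j! = 40320 - 40320 + 20160 - 6720 + 1680 - 336 + 56 - 8 + 1 = 14833. Product = 165 × 14833 = 2447445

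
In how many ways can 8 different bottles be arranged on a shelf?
8! = 40320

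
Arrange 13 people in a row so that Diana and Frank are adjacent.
Treat as block: (13-1)! × 2! = 479001600 × 2 = 958003200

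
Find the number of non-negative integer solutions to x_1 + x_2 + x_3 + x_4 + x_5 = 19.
C(19+5-1, 5-1) = C(23, 4) = 8855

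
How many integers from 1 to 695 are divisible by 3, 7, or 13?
⌊695/3⌋+⌊695/7⌋+⌊695/13⌋ - ⌊695/21⌋-⌊695/39⌋-⌊695/91⌋ + ⌊695/273⌋ = 231+99+53 - 33-17-7 + 2 = 328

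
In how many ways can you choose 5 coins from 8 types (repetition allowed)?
C(5+8-1, 8-1) = C(12, 7) = 792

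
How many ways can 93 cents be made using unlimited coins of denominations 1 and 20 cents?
Coefficient of x^93 in 1/(1-x^1) · 1/(1-x^20). Use j coins of 20 for j = 0..⌊93/20⌋ = 4, the rest in 1s: 4 + 1 = 5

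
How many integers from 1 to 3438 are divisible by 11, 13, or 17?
⌊3438/11⌋+⌊3438/13⌋+⌊3438/17⌋ - ⌊3438/143⌋-⌊3438/187⌋-⌊3438/221⌋ + ⌊3438/2431⌋ = 312+264+202 - 24-18-15 + 1 = 722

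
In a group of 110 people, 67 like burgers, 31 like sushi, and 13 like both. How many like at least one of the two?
|A∪B| = |A| + |B| - |A∩B| = 67 + 31 - 13 = 85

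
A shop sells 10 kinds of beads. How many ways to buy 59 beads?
C(59+10-1, 10-1) = C(68, 9) = 49280065120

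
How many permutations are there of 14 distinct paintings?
14! = 87178291200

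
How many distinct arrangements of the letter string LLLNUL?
6! / (1! × 4! × 1!) = 30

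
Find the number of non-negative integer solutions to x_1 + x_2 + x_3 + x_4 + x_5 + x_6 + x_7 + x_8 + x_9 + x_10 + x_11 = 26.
C(26+11-1, 11-1) = C(36, 10) = 254186856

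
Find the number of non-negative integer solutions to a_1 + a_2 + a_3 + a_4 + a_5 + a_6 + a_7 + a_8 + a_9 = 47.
C(47+9-1, 9-1) = C(55, 8) = 1217566350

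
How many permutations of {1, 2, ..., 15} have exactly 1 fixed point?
Choose the 1 fixed point C(15,1) = 15, derange the rest: !14 = Σ_{j=0}^{14} (-1)^j·14!/j! = 87178291200 - 87178291200 + 43589145600 - 14529715200 + 3632428800 - 726485760 + 121080960 - 17297280 + 2162160 - 240240 + 24024 - 2184 + 182 - 14 + 1 = 32071101049. Product = 15 × 32071101049 = 481066515735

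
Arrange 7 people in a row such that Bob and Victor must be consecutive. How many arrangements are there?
Treat the 2 as one block: (7-2+1)! × 2! = 720 × 2 = 1440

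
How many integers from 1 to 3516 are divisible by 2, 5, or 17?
⌊3516/2⌋+⌊3516/5⌋+⌊3516/17⌋ - ⌊3516/10⌋-⌊3516/34⌋-⌊3516/85⌋ + ⌊3516/170⌋ = 1758+703+206 - 351-103-41 + 20 = 2192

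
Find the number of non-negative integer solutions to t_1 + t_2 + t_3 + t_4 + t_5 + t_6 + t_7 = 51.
C(51+7-1, 7-1) = C(57, 6) = 36288252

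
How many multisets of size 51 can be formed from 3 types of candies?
C(51+3-1, 3-1) = C(53, 2) = 1378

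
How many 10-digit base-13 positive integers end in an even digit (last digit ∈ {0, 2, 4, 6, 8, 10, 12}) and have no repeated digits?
Last∈{0,2,4,6,8,10,12}. Last=0: 79833600. Last nonzero: 6×11×P(11,8) = 439084800. Total = 518918400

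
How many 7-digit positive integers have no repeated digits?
First digit: 9 choices (nonzero). Then descending: 9 × 9 × 8 × 7 × 6 × 5 × 4 = 544320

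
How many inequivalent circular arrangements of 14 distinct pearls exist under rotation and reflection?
(14-1)!/2 = 6227020800/2 = 3113510400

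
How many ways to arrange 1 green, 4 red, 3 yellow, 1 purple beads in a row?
9! / (1! × 4! × 3! × 1!) = 2520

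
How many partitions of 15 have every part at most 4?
Let r_j(i) = number of partitions of i into parts ≤ j, for i = 0..15. r_1(i) = 1 for all i; r_j(i) = r_{j-1}(i) + r_j(i-j). Rows j = 2..4: ≤2: 1 1 2 2 3 3 4 4 5 5 6 6 7 7 8 8; ≤3: 1 1 2 3 4 5 7 8 10 12 14 16 19 21 24 27; ≤4: 1 1 2 3 5 6 9 11 15 18 23 27 34 39 47 54. r_4(15) = 54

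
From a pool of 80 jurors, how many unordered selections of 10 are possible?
C(80,10) = 80!/(10!×70!) = 1646492110120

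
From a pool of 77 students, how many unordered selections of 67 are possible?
C(77,67) = 77!/(67!×10!) = 1096993404430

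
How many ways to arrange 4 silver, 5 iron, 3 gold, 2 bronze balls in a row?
14! / (4! × 5! × 3! × 2!) = 2522520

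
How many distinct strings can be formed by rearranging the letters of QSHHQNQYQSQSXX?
14! / (1! × 1! × 5! × 2! × 2! × 3!) = 30270240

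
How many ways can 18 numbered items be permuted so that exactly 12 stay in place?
Choose the 12 fixed points C(18,12) = 18564, derange the rest: !6 = Σ_{j=0}^{6} (-1)^j·6!/j! = 720 - 720 + 360 - 120 + 30 - 6 + 1 = 265. Product = 18564 × 265 = 4919460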